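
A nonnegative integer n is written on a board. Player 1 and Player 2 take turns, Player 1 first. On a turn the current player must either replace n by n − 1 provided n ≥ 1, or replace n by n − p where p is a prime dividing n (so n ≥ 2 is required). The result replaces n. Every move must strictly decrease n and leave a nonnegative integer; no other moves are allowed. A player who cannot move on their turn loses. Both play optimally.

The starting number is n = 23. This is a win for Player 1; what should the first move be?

Label each position W (a win for the player to move) or L (a loss). A position with no legal move is L; any other position is W exactly when some move reaches an L, and L when every move reaches a W.
n=0: no move → L
n=1: W (go to 0, an L position)
n=2: W (go to 0, an L position)
n=3: W (go to 0, an L position)
n=4: L (options 2(W), 3(W) are all W)
n=5: W (go to 0, an L position)
n=6: W (go to 4, an L position)
n=7: W (go to 0, an L position)
n=8: L (options 6(W), 7(W) are all W)
n=9: W (go to 8, an L position)
n=10: W (go to 8, an L position)
n=11: W (go to 0, an L position)
n=12: L (options 9(W), 10(W), 11(W) are all W)
n=13: W (go to 0, an L position)
n=14: W (go to 12, an L position)
n=15: W (go to 12, an L position)
n=16: L (options 14(W), 15(W) are all W)
n=17: W (go to 0, an L position)
n=18: W (go to 16, an L position)
n=19: W (go to 0, an L position)
n=20: L (options 15(W), 18(W), 19(W) are all W)
n=21: W (go to 20, an L position)
n=22: W (go to 20, an L position)
n=23: W (go to 0, an L position)
From 23, the L positions reachable in one move are: 0.

Move to 0.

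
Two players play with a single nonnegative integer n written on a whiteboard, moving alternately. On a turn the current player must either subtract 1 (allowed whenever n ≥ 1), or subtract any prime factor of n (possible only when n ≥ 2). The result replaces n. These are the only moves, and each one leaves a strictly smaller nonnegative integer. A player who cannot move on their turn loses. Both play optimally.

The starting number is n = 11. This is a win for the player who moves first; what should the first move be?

Compute win/loss labels from the base case upward. A position with no move is L. Any other position is W if it can reach an L in one move, else L.
n=0: no move → L
n=1: can move to 0, which is L ⇒ W
n=2: can move to 0, which is L ⇒ W
n=3: can move to 0, which is L ⇒ W
n=4: moves to 2(W), 3(W); every one is W ⇒ L
n=5: can move to 0, which is L ⇒ W
n=6: can move to 4, which is L ⇒ W
n=7: can move to 0, which is L ⇒ W
n=8: moves to 6(W), 7(W); every one is W ⇒ L
n=9: can move to 8, which is L ⇒ W
n=10: can move to 8, which is L ⇒ W
n=11: can move to 0, which is L ⇒ W
From 11, the L positions reachable in one move are: 0.

Move to 0.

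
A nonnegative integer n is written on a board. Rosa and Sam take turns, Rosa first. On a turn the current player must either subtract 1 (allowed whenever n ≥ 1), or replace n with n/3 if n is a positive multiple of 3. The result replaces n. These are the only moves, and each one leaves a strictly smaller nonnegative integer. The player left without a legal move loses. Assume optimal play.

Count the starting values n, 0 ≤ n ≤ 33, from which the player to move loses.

16

Work bottom-up. With no move the player to move loses. Otherwise the position is W if at least one move leads to an L position for the opponent, and L if every move leads to a W.
n=0: no move → L
n=1: W (go to 0, an L position)
n=2: L (sole option 1(W) is W)
n=3: W (go to 2, an L position)
n=4: L (sole option 3(W) is W)
n=5: W (go to 4, an L position)
n=6: W (go to 2, an L position)
n=7: L (sole option 6(W) is W)
n=8: W (go to 7, an L position)
n=9: L (options 3(W), 8(W) are all W)
n=10: W (go to 9, an L position)
n=11: L (sole option 10(W) is W)
n=12: W (go to 4, an L position)
n=13: L (sole option 12(W) is W)
n=14: W (go to 13, an L position)
n=15: L (options 5(W), 14(W) are all W)
n=16: W (go to 15, an L position)
n=17: L (sole option 16(W) is W)
n=18: W (go to 17, an L position)
n=19: L (sole option 18(W) is W)
n=20: W (go to 19, an L position)
n=21: W (go to 7, an L position)
n=22: L (sole option 21(W) is W)
n=23: W (go to 22, an L position)
n=24: L (options 8(W), 23(W) are all W)
n=25: W (go to 24, an L position)
n=26: L (sole option 25(W) is W)
n=27: W (go to 9, an L position)
n=28: L (sole option 27(W) is W)
n=29: W (go to 28, an L position)
n=30: L (options 10(W), 29(W) are all W)
n=31: W (go to 30, an L position)
n=32: L (sole option 31(W) is W)
n=33: W (go to 11, an L position)
L entries with 0 ≤ n ≤ 33: n = 0, 2, 4, 7, 9, 11, 13, 15, 17, 19, 22, 24, 26, 28, 30, 32; that makes 16.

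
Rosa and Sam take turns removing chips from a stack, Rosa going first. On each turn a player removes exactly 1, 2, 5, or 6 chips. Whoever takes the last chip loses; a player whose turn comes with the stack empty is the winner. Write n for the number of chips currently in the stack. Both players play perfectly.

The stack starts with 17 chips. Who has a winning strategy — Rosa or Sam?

Rosa wins.

Label each position W (a win for the player to move) or L (a loss). A position with no legal move is W; any other position is W exactly when some move reaches an L, and L when every move reaches a W.
n=0: no move; the opponent has just taken the last chip and therefore loses → W
n=1: only reaches 0(W), which is W → L
n=2: reaches L-position 1 → W
n=3: reaches L-position 1 → W
n=4: only reaches 3(W), 2(W), all W → L
n=5: reaches L-position 4 → W
n=6: reaches L-position 4 → W
n=7: reaches L-position 1 → W
n=8: only reaches 7(W), 6(W), 3(W), 2(W), all W → L
n=9: reaches L-position 8 → W
n=10: reaches L-position 8 → W
n=11: only reaches 10(W), 9(W), 6(W), 5(W), all W → L
n=12: reaches L-position 11 → W
n=13: reaches L-position 11 → W
n=14: reaches L-position 8 → W
n=15: only reaches 14(W), 13(W), 10(W), 9(W), all W → L
n=16: reaches L-position 15 → W
n=17: reaches L-position 15 → W
The starting position 17 is W: Rosa should remove 2, leaving 15, handing over an L position.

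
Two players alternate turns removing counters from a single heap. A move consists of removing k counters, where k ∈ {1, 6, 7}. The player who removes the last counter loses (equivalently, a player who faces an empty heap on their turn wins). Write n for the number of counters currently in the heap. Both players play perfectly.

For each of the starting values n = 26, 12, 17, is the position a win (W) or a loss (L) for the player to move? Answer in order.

26: W, 12: W, 17: L

Positions with no move are W. A position that does have a move is losing for the player to move precisely when every available move leads to a winning position for the opponent. Fill in the labels:
n=0: no move; the opponent has just taken the last counter and therefore loses → W
n=1: the only move is to 0(W), a W ⇒ L
n=2: can move to 1, which is L ⇒ W
n=3: the only move is to 2(W), a W ⇒ L
n=4: can move to 3, which is L ⇒ W
n=5: the only move is to 4(W), a W ⇒ L
n=6: can move to 5, which is L ⇒ W
n=7: can move to 1, which is L ⇒ W
n=8: can move to 1, which is L ⇒ W
n=9: can move to 3, which is L ⇒ W
n=10: can move to 3, which is L ⇒ W
n=11: can move to 5, which is L ⇒ W
n=12: can move to 5, which is L ⇒ W
n=13: moves to 12(W), 7(W), 6(W); every one is W ⇒ L
n=14: can move to 13, which is L ⇒ W
n=15: moves to 14(W), 9(W), 8(W); every one is W ⇒ L
n=16: can move to 15, which is L ⇒ W
n=17: moves to 16(W), 11(W), 10(W); every one is W ⇒ L
n=18: can move to 17, which is L ⇒ W
n=19: can move to 13, which is L ⇒ W
n=20: can move to 13, which is L ⇒ W
n=21: can move to 15, which is L ⇒ W
n=22: can move to 15, which is L ⇒ W
n=23: can move to 17, which is L ⇒ W
n=24: can move to 17, which is L ⇒ W
n=25: moves to 24(W), 19(W), 18(W); every one is W ⇒ L
n=26: can move to 25, which is L ⇒ W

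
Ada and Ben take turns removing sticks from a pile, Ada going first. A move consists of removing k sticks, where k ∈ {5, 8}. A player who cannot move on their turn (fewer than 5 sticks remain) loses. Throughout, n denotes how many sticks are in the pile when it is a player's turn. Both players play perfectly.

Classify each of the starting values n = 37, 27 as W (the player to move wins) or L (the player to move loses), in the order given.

37: W, 27: L

Label each position W (a win for the player to move) or L (a loss). A position with no legal move is L; any other position is W exactly when some move reaches an L, and L when every move reaches a W.
n=0: no move → L
n=1: no move → L
n=2: no move → L
n=3: no move → L
n=4: no move → L
n=5: reaches L-position 0 → W
n=6: reaches L-position 1 → W
n=7: reaches L-position 2 → W
n=8: reaches L-position 3 → W
n=9: reaches L-position 4 → W
n=10: reaches L-position 2 → W
n=11: reaches L-position 3 → W
n=12: reaches L-position 4 → W
n=13: only reaches 8(W), 5(W), all W → L
n=14: only reaches 9(W), 6(W), all W → L
n=15: only reaches 10(W), 7(W), all W → L
n=16: only reaches 11(W), 8(W), all W → L
n=17: only reaches 12(W), 9(W), all W → L
n=18: reaches L-position 13 → W
n=19: reaches L-position 14 → W
n=20: reaches L-position 15 → W
n=21: reaches L-position 16 → W
n=22: reaches L-position 17 → W
n=23: reaches L-position 15 → W
n=24: reaches L-position 16 → W
n=25: reaches L-position 17 → W
n=26: only reaches 21(W), 18(W), all W → L
n=27: only reaches 22(W), 19(W), all W → L
n=28: only reaches 23(W), 20(W), all W → L
n=29: only reaches 24(W), 21(W), all W → L
n=30: only reaches 25(W), 22(W), all W → L
n=31: reaches L-position 26 → W
n=32: reaches L-position 27 → W
n=33: reaches L-position 28 → W
n=34: reaches L-position 29 → W
n=35: reaches L-position 30 → W
n=36: reaches L-position 28 → W
n=37: reaches L-position 29 → W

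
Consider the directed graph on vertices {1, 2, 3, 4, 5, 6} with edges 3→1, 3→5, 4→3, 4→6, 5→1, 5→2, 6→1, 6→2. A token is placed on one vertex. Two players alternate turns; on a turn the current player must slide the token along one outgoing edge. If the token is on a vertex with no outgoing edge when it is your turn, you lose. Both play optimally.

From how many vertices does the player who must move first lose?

Classify positions by backward induction: terminal positions (no move available) are L. From any other position, the mover wins iff some move reaches an L.
Every edge goes from a vertex to one that appears earlier in the order 2, 1, 5, 3, 6, 4, so processing vertices in that order labels each vertex after all of its successors.
2: no outgoing edge → L
1: no outgoing edge → L
5: can move to 1, which is L ⇒ W
3: can move to 1, which is L ⇒ W
6: can move to 1, which is L ⇒ W
4: moves to 6(W), 3(W); every one is W ⇒ L
The L vertices are 1, 2, 4; that is 3 in all.

3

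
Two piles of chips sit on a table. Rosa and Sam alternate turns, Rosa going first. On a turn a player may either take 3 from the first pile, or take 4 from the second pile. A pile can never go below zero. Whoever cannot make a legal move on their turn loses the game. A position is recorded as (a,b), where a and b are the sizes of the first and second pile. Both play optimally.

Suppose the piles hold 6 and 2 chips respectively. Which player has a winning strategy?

Sam wins.

Build the W/L table. Terminal = L. A non-terminal position is W if it has a move to some L; otherwise it is L.
No move ever increases a pile, so every position that can arise here has a ≤ 6 and b ≤ 2; it is enough to label the cells with 0 ≤ a ≤ 6 and 0 ≤ b ≤ 2.
Every move lowers a or b (never raises either), so fill the grid row by row in increasing a, and left to right within a row: each cell's successors are then already labelled.
      b=0  b=1  b=2
a=0:    L    L    L
a=1:    L    L    L
a=2:    L    L    L
a=3:    W    W    W
a=4:    W    W    W
a=5:    W    W    W
a=6:    L    L    L
Cells with no legal move (terminal, hence L): (0,0), (0,1), (0,2), (1,0), (1,1), (1,2), (2,0), (2,1), (2,2).
The remaining L cells, each justified by listing all of its moves:
(6,0): L (sole option (3,0)(W) is W)
(6,1): L (sole option (3,1)(W) is W)
(6,2): L (sole option (3,2)(W) is W)
Every other cell has at least one move into one of the L cells above, so it is W.
The starting position (6,2) is L: whatever Rosa does, the opponent receives a W position.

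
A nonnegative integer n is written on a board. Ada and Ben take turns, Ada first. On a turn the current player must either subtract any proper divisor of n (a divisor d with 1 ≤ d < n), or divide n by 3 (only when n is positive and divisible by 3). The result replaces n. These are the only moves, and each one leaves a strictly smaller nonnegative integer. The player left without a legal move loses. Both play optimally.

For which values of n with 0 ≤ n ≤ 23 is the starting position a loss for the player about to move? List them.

0, 1, 4, 7, 9, 11, 13, 15, 17, 19, 23

Work bottom-up. With no move the player to move loses. Otherwise the position is W if at least one move leads to an L position for the opponent, and L if every move leads to a W.
n=0: no move → L
n=1: no move → L
n=2: W (go to 1, an L position)
n=3: W (go to 1, an L position)
n=4: L (options 2(W), 3(W) are all W)
n=5: W (go to 4, an L position)
n=6: W (go to 4, an L position)
n=7: L (sole option 6(W) is W)
n=8: W (go to 4, an L position)
n=9: L (options 3(W), 6(W), 8(W) are all W)
n=10: W (go to 9, an L position)
n=11: L (sole option 10(W) is W)
n=12: W (go to 4, an L position)
n=13: L (sole option 12(W) is W)
n=14: W (go to 7, an L position)
n=15: L (options 5(W), 10(W), 12(W), 14(W) are all W)
n=16: W (go to 15, an L position)
n=17: L (sole option 16(W) is W)
n=18: W (go to 9, an L position)
n=19: L (sole option 18(W) is W)
n=20: W (go to 15, an L position)
n=21: W (go to 7, an L position)
n=22: W (go to 11, an L position)
n=23: L (sole option 22(W) is W)
Reading off the rows marked L gives the requested list; there are 11 such values of n.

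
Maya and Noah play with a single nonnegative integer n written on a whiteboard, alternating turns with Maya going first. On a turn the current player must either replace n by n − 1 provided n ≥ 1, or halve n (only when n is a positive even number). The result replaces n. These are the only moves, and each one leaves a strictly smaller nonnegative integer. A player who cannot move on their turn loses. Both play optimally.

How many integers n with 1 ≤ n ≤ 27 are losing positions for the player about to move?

Work bottom-up. With no move the player to move loses. Otherwise the position is W if at least one move leads to an L position for the opponent, and L if every move leads to a W.
n=0: no move → L
n=1: reaches L-position 0 → W
n=2: only reaches 1(W), which is W → L
n=3: reaches L-position 2 → W
n=4: reaches L-position 2 → W
n=5: only reaches 4(W), which is W → L
n=6: reaches L-position 5 → W
n=7: only reaches 6(W), which is W → L
n=8: reaches L-position 7 → W
n=9: only reaches 8(W), which is W → L
n=10: reaches L-position 5 → W
n=11: only reaches 10(W), which is W → L
n=12: reaches L-position 11 → W
n=13: only reaches 12(W), which is W → L
n=14: reaches L-position 7 → W
n=15: only reaches 14(W), which is W → L
n=16: reaches L-position 15 → W
n=17: only reaches 16(W), which is W → L
n=18: reaches L-position 9 → W
n=19: only reaches 18(W), which is W → L
n=20: reaches L-position 19 → W
n=21: only reaches 20(W), which is W → L
n=22: reaches L-position 11 → W
n=23: only reaches 22(W), which is W → L
n=24: reaches L-position 23 → W
n=25: only reaches 24(W), which is W → L
n=26: reaches L-position 13 → W
n=27: only reaches 26(W), which is W → L
L entries with 1 ≤ n ≤ 27 (n=0 is outside the asked range and is not counted): n = 2, 5, 7, 9, 11, 13, 15, 17, 19, 21, 23, 25, 27; that makes 13.

13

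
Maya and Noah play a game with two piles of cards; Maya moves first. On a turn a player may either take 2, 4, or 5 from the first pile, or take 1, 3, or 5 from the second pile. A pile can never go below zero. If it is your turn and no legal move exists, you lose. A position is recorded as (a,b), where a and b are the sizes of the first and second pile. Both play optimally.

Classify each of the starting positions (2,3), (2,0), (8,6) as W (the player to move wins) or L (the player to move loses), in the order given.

Compute win/loss labels from the base case upward. A position with no move is L. Any other position is W if it can reach an L in one move, else L.
No move ever increases a pile, so every position that can arise here has a ≤ 8 and b ≤ 6; it is enough to label the cells with 0 ≤ a ≤ 8 and 0 ≤ b ≤ 6.
Every move lowers a or b (never raises either), so fill the grid row by row in increasing a, and left to right within a row: each cell's successors are then already labelled.
      b=0  b=1  b=2  b=3  b=4  b=5  b=6
a=0:    L    W    L    W    L    W    L
a=1:    L    W    L    W    L    W    L
a=2:    W    L    W    L    W    L    W
a=3:    W    L    W    L    W    L    W
a=4:    W    W    W    W    W    W    W
a=5:    W    W    W    W    W    W    W
a=6:    W    W    W    W    W    W    W
a=7:    L    W    L    W    L    W    L
a=8:    L    W    L    W    L    W    L
Cells with no legal move (terminal, hence L): (0,0), (1,0).
The remaining L cells, each justified by listing all of its moves:
(0,2): →(0,1)(W) only, which is W, so L
(0,4): →(0,3)(W), (0,1)(W) — all W, so L
(0,6): →(0,5)(W), (0,3)(W), (0,1)(W) — all W, so L
(1,2): →(1,1)(W) only, which is W, so L
(1,4): →(1,3)(W), (1,1)(W) — all W, so L
(1,6): →(1,5)(W), (1,3)(W), (1,1)(W) — all W, so L
(2,1): →(0,1)(W), (2,0)(W) — all W, so L
(2,3): →(0,3)(W), (2,2)(W), (2,0)(W) — all W, so L
(2,5): →(0,5)(W), (2,4)(W), (2,2)(W), (2,0)(W) — all W, so L
(3,1): →(1,1)(W), (3,0)(W) — all W, so L
(3,3): →(1,3)(W), (3,2)(W), (3,0)(W) — all W, so L
(3,5): →(1,5)(W), (3,4)(W), (3,2)(W), (3,0)(W) — all W, so L
(7,0): →(5,0)(W), (3,0)(W), (2,0)(W) — all W, so L
(7,2): →(5,2)(W), (3,2)(W), (2,2)(W), (7,1)(W) — all W, so L
(7,4): →(5,4)(W), (3,4)(W), (2,4)(W), (7,3)(W), (7,1)(W) — all W, so L
(7,6): →(5,6)(W), (3,6)(W), (2,6)(W), (7,5)(W), (7,3)(W), (7,1)(W) — all W, so L
(8,0): →(6,0)(W), (4,0)(W), (3,0)(W) — all W, so L
(8,2): →(6,2)(W), (4,2)(W), (3,2)(W), (8,1)(W) — all W, so L
(8,4): →(6,4)(W), (4,4)(W), (3,4)(W), (8,3)(W), (8,1)(W) — all W, so L
(8,6): →(6,6)(W), (4,6)(W), (3,6)(W), (8,5)(W), (8,3)(W), (8,1)(W) — all W, so L
Every other cell has at least one move into one of the L cells above, so it is W.
(2,3): one of the L cells justified above, so L
(2,0): the move to (0,0) reaches an L cell, so W
(8,6): one of the L cells justified above, so L

(2,3): L, (2,0): W, (8,6): L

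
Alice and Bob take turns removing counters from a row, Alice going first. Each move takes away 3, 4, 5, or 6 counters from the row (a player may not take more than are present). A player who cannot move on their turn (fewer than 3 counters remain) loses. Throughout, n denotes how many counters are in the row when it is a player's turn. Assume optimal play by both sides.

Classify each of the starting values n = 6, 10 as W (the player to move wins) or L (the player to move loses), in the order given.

6: W, 10: L

Build the W/L table. Terminal = L. A non-terminal position is W if it has a move to some L; otherwise it is L.
n=0: no move → L
n=1: no move → L
n=2: no move → L
n=3: can move to 0, which is L ⇒ W
n=4: can move to 1, which is L ⇒ W
n=5: can move to 2, which is L ⇒ W
n=6: can move to 2, which is L ⇒ W
n=7: can move to 2, which is L ⇒ W
n=8: can move to 2, which is L ⇒ W
n=9: moves to 6(W), 5(W), 4(W), 3(W); every one is W ⇒ L
n=10: moves to 7(W), 6(W), 5(W), 4(W); every one is W ⇒ L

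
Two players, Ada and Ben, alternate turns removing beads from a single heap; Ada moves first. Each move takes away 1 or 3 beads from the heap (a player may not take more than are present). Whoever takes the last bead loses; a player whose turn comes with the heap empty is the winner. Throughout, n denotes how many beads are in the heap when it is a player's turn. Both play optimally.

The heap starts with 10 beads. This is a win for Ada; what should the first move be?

Remove 1, leaving 9.

Positions with no move are W. A position that does have a move is losing for the player to move precisely when every available move leads to a winning position for the opponent. Fill in the labels:
n=0: no move; the opponent has just taken the last bead and therefore loses → W
n=1: L (sole option 0(W) is W)
n=2: W (go to 1, an L position)
n=3: L (options 2(W), 0(W) are all W)
n=4: W (go to 3, an L position)
n=5: L (options 4(W), 2(W) are all W)
n=6: W (go to 5, an L position)
n=7: L (options 6(W), 4(W) are all W)
n=8: W (go to 7, an L position)
n=9: L (options 8(W), 6(W) are all W)
n=10: W (go to 9, an L position)
From 10, the L positions reachable in one move are: 9, 7. Any move reaching one of these is winning.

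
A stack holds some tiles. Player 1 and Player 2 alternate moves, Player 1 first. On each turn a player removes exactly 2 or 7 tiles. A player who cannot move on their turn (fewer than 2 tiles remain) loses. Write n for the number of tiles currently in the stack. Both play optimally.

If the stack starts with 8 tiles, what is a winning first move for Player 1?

Remove 7, leaving 1.

Work bottom-up. With no move the player to move loses. Otherwise the position is W if at least one move leads to an L position for the opponent, and L if every move leads to a W.
n=0: no move → L
n=1: no move → L
n=2: W (go to 0, an L position)
n=3: W (go to 1, an L position)
n=4: L (sole option 2(W) is W)
n=5: L (sole option 3(W) is W)
n=6: W (go to 4, an L position)
n=7: W (go to 5, an L position)
n=8: W (go to 1, an L position)
From 8, the L positions reachable in one move are: 1.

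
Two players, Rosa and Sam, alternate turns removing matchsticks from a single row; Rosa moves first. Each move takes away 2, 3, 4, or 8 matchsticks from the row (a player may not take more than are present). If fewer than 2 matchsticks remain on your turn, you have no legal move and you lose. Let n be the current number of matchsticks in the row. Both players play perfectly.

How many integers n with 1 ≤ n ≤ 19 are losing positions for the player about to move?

Positions with no move are L. A position that does have a move is losing for the player to move precisely when every available move leads to a winning position for the opponent. Fill in the labels:
n=0: no move → L
n=1: no move → L
n=2: W (go to 0, an L position)
n=3: W (go to 1, an L position)
n=4: W (go to 1, an L position)
n=5: W (go to 1, an L position)
n=6: L (options 4(W), 3(W), 2(W) are all W)
n=7: L (options 5(W), 4(W), 3(W) are all W)
n=8: W (go to 6, an L position)
n=9: W (go to 7, an L position)
n=10: W (go to 7, an L position)
n=11: W (go to 7, an L position)
n=12: L (options 10(W), 9(W), 8(W), 4(W) are all W)
n=13: L (options 11(W), 10(W), 9(W), 5(W) are all W)
n=14: W (go to 12, an L position)
n=15: W (go to 13, an L position)
n=16: W (go to 13, an L position)
n=17: W (go to 13, an L position)
n=18: L (options 16(W), 15(W), 14(W), 10(W) are all W)
n=19: L (options 17(W), 16(W), 15(W), 11(W) are all W)
L entries with 1 ≤ n ≤ 19 (n=0 is outside the asked range and is not counted): n = 1, 6, 7, 12, 13, 18, 19; that makes 7.

7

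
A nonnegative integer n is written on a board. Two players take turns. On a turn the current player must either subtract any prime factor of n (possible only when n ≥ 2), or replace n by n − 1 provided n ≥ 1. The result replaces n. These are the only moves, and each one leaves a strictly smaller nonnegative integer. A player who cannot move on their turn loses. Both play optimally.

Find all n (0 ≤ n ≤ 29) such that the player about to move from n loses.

Work bottom-up. With no move the player to move loses. Otherwise the position is W if at least one move leads to an L position for the opponent, and L if every move leads to a W.
n=0: no move → L
n=1: can move to 0, which is L ⇒ W
n=2: can move to 0, which is L ⇒ W
n=3: can move to 0, which is L ⇒ W
n=4: moves to 2(W), 3(W); every one is W ⇒ L
n=5: can move to 0, which is L ⇒ W
n=6: can move to 4, which is L ⇒ W
n=7: can move to 0, which is L ⇒ W
n=8: moves to 6(W), 7(W); every one is W ⇒ L
n=9: can move to 8, which is L ⇒ W
n=10: can move to 8, which is L ⇒ W
n=11: can move to 0, which is L ⇒ W
n=12: moves to 9(W), 10(W), 11(W); every one is W ⇒ L
n=13: can move to 0, which is L ⇒ W
n=14: can move to 12, which is L ⇒ W
n=15: can move to 12, which is L ⇒ W
n=16: moves to 14(W), 15(W); every one is W ⇒ L
n=17: can move to 0, which is L ⇒ W
n=18: can move to 16, which is L ⇒ W
n=19: can move to 0, which is L ⇒ W
n=20: moves to 15(W), 18(W), 19(W); every one is W ⇒ L
n=21: can move to 20, which is L ⇒ W
n=22: can move to 20, which is L ⇒ W
n=23: can move to 0, which is L ⇒ W
n=24: moves to 21(W), 22(W), 23(W); every one is W ⇒ L
n=25: can move to 20, which is L ⇒ W
n=26: can move to 24, which is L ⇒ W
n=27: can move to 24, which is L ⇒ W
n=28: moves to 21(W), 26(W), 27(W); every one is W ⇒ L
n=29: can move to 0, which is L ⇒ W
The losing starting values of n are exactly the entries labelled L in this table (8 of them).

0, 4, 8, 12, 16, 20, 24, 28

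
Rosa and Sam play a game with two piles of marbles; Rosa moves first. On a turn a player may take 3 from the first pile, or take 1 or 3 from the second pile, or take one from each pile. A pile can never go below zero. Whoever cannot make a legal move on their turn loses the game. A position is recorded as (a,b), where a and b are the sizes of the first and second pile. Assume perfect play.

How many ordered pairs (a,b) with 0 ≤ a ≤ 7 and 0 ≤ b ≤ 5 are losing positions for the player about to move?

Build the W/L table. Terminal = L. A non-terminal position is W if it has a move to some L; otherwise it is L.
Every move lowers a or b (never raises either), so fill the grid row by row in increasing a, and left to right within a row: each cell's successors are then already labelled.
      b=0  b=1  b=2  b=3  b=4  b=5
a=0:    L    W    L    W    L    W
a=1:    L    W    L    W    L    W
a=2:    L    W    L    W    L    W
a=3:    W    W    W    W    W    W
a=4:    W    L    W    L    W    L
a=5:    W    L    W    L    W    L
a=6:    L    W    W    W    W    L
a=7:    L    W    L    W    L    W
Cells with no legal move (terminal, hence L): (0,0), (1,0), (2,0).
The remaining L cells, each justified by listing all of its moves:
(0,2): L (sole option (0,1)(W) is W)
(0,4): L (options (0,3)(W), (0,1)(W) are all W)
(1,2): L (options (1,1)(W), (0,1)(W) are all W)
(1,4): L (options (1,3)(W), (1,1)(W), (0,3)(W) are all W)
(2,2): L (options (2,1)(W), (1,1)(W) are all W)
(2,4): L (options (2,3)(W), (2,1)(W), (1,3)(W) are all W)
(4,1): L (options (1,1)(W), (4,0)(W), (3,0)(W) are all W)
(4,3): L (options (1,3)(W), (4,2)(W), (4,0)(W), (3,2)(W) are all W)
(4,5): L (options (1,5)(W), (4,4)(W), (4,2)(W), (3,4)(W) are all W)
(5,1): L (options (2,1)(W), (5,0)(W), (4,0)(W) are all W)
(5,3): L (options (2,3)(W), (5,2)(W), (5,0)(W), (4,2)(W) are all W)
(5,5): L (options (2,5)(W), (5,4)(W), (5,2)(W), (4,4)(W) are all W)
(6,0): L (sole option (3,0)(W) is W)
(6,5): L (options (3,5)(W), (6,4)(W), (6,2)(W), (5,4)(W) are all W)
(7,0): L (sole option (4,0)(W) is W)
(7,2): L (options (4,2)(W), (7,1)(W), (6,1)(W) are all W)
(7,4): L (options (4,4)(W), (7,3)(W), (7,1)(W), (6,3)(W) are all W)
Every other cell has at least one move into one of the L cells above, so it is W.
L cells per row: a=0: 3, a=1: 3, a=2: 3, a=3: 0, a=4: 3, a=5: 3, a=6: 2, a=7: 3; total 20.

20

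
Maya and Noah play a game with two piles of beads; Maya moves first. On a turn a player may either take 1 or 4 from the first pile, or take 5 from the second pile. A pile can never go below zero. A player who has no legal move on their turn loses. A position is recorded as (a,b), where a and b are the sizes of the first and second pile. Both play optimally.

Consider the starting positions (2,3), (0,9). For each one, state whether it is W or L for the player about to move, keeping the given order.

Use the standard recursion: the mover loses at a terminal position; elsewhere, the mover wins exactly when some move hands the opponent an L position.
No move ever increases a pile, so every position that can arise here has a ≤ 2 and b ≤ 9; it is enough to label the cells with 0 ≤ a ≤ 2 and 0 ≤ b ≤ 9.
Every move lowers a or b (never raises either), so fill the grid row by row in increasing a, and left to right within a row: each cell's successors are then already labelled.
      b=0  b=1  b=2  b=3  b=4  b=5  b=6  b=7  b=8  b=9
a=0:    L    L    L    L    L    W    W    W    W    W
a=1:    W    W    W    W    W    L    L    L    L    L
a=2:    L    L    L    L    L    W    W    W    W    W
Cells with no legal move (terminal, hence L): (0,0), (0,1), (0,2), (0,3), (0,4).
The remaining L cells, each justified by listing all of its moves:
(1,5): L (options (0,5)(W), (1,0)(W) are all W)
(1,6): L (options (0,6)(W), (1,1)(W) are all W)
(1,7): L (options (0,7)(W), (1,2)(W) are all W)
(1,8): L (options (0,8)(W), (1,3)(W) are all W)
(1,9): L (options (0,9)(W), (1,4)(W) are all W)
(2,0): L (sole option (1,0)(W) is W)
(2,1): L (sole option (1,1)(W) is W)
(2,2): L (sole option (1,2)(W) is W)
(2,3): L (sole option (1,3)(W) is W)
(2,4): L (sole option (1,4)(W) is W)
Every other cell has at least one move into one of the L cells above, so it is W.
(2,3): one of the L cells justified above, so L
(0,9): the move to (0,4) reaches an L cell, so W

(2,3): L, (0,9): W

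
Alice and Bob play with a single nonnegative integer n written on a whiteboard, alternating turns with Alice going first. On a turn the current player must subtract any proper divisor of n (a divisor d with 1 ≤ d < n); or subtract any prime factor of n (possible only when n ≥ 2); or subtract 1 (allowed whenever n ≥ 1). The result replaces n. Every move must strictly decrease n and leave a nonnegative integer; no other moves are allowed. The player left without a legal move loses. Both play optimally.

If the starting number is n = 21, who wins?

Alice wins.

Label each position W (a win for the player to move) or L (a loss). A position with no legal move is L; any other position is W exactly when some move reaches an L, and L when every move reaches a W.
n=0: no move → L
n=1: W (go to 0, an L position)
n=2: W (go to 0, an L position)
n=3: W (go to 0, an L position)
n=4: L (options 2(W), 3(W) are all W)
n=5: W (go to 0, an L position)
n=6: W (go to 4, an L position)
n=7: W (go to 0, an L position)
n=8: W (go to 4, an L position)
n=9: L (options 6(W), 8(W) are all W)
n=10: W (go to 9, an L position)
n=11: W (go to 0, an L position)
n=12: W (go to 9, an L position)
n=13: W (go to 0, an L position)
n=14: L (options 7(W), 12(W), 13(W) are all W)
n=15: W (go to 14, an L position)
n=16: W (go to 14, an L position)
n=17: W (go to 0, an L position)
n=18: W (go to 9, an L position)
n=19: W (go to 0, an L position)
n=20: L (options 10(W), 15(W), 16(W), 18(W), 19(W) are all W)
n=21: W (go to 14, an L position)
From 21 Alice can move to 14, reaching an L position.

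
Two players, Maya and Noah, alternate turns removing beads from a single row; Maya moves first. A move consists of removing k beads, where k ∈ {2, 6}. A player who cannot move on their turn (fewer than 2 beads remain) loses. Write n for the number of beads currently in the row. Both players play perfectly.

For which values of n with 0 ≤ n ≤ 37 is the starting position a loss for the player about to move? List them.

0, 1, 4, 5, 8, 9, 12, 13, 16, 17, 20, 21, 24, 25, 28, 29, 32, 33, 36, 37

Positions with no move are L. A position that does have a move is losing for the player to move precisely when every available move leads to a winning position for the opponent. Fill in the labels:
n=0: no move → L
n=1: no move → L
n=2: W (go to 0, an L position)
n=3: W (go to 1, an L position)
n=4: L (sole option 2(W) is W)
n=5: L (sole option 3(W) is W)
n=6: W (go to 4, an L position)
n=7: W (go to 5, an L position)
n=8: L (options 6(W), 2(W) are all W)
n=9: L (options 7(W), 3(W) are all W)
n=10: W (go to 8, an L position)
n=11: W (go to 9, an L position)
n=12: L (options 10(W), 6(W) are all W)
n=13: L (options 11(W), 7(W) are all W)
n=14: W (go to 12, an L position)
n=15: W (go to 13, an L position)
n=16: L (options 14(W), 10(W) are all W)
n=17: L (options 15(W), 11(W) are all W)
n=18: W (go to 16, an L position)
n=19: W (go to 17, an L position)
n=20: L (options 18(W), 14(W) are all W)
n=21: L (options 19(W), 15(W) are all W)
n=22: W (go to 20, an L position)
n=23: W (go to 21, an L position)
n=24: L (options 22(W), 18(W) are all W)
n=25: L (options 23(W), 19(W) are all W)
n=26: W (go to 24, an L position)
n=27: W (go to 25, an L position)
n=28: L (options 26(W), 22(W) are all W)
n=29: L (options 27(W), 23(W) are all W)
n=30: W (go to 28, an L position)
n=31: W (go to 29, an L position)
n=32: L (options 30(W), 26(W) are all W)
n=33: L (options 31(W), 27(W) are all W)
n=34: W (go to 32, an L position)
n=35: W (go to 33, an L position)
n=36: L (options 34(W), 30(W) are all W)
n=37: L (options 35(W), 31(W) are all W)
The losing starting values of n are exactly the entries labelled L in this table (20 of them).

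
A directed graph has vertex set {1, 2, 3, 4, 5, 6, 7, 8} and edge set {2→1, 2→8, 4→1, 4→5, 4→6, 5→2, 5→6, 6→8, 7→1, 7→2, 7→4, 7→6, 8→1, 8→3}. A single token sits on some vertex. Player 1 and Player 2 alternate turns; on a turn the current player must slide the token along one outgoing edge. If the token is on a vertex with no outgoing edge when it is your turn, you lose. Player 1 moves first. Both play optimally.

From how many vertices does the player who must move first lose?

Label each position W (a win for the player to move) or L (a loss). A position with no legal move is L; any other position is W exactly when some move reaches an L, and L when every move reaches a W.
Every edge goes from a vertex to one that appears earlier in the order 3, 1, 8, 2, 6, 5, 4, 7, so processing vertices in that order labels each vertex after all of its successors.
3: no outgoing edge → L
1: no outgoing edge → L
8: W (go to 1, an L position)
2: W (go to 1, an L position)
6: L (sole option 8(W) is W)
5: W (go to 6, an L position)
4: W (go to 6, an L position)
7: W (go to 6, an L position)
The L vertices are 1, 3, 6; that is 3 in all.

3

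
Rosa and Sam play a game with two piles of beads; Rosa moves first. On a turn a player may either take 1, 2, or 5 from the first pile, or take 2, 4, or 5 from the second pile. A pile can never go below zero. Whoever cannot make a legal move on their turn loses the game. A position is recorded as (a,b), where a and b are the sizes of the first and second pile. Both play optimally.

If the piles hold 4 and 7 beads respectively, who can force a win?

Rosa wins.

Work bottom-up. With no move the player to move loses. Otherwise the position is W if at least one move leads to an L position for the opponent, and L if every move leads to a W.
No move ever increases a pile, so every position that can arise here has a ≤ 4 and b ≤ 7; it is enough to label the cells with 0 ≤ a ≤ 4 and 0 ≤ b ≤ 7.
Every move lowers a or b (never raises either), so fill the grid row by row in increasing a, and left to right within a row: each cell's successors are then already labelled.
      b=0  b=1  b=2  b=3  b=4  b=5  b=6  b=7
a=0:    L    L    W    W    W    W    W    L
a=1:    W    W    L    L    W    W    W    W
a=2:    W    W    W    W    L    L    W    W
a=3:    L    L    W    W    W    W    W    L
a=4:    W    W    L    L    W    W    W    W
Cells with no legal move (terminal, hence L): (0,0), (0,1).
The remaining L cells, each justified by listing all of its moves:
(0,7): L (options (0,5)(W), (0,3)(W), (0,2)(W) are all W)
(1,2): L (options (0,2)(W), (1,0)(W) are all W)
(1,3): L (options (0,3)(W), (1,1)(W) are all W)
(2,4): L (options (1,4)(W), (0,4)(W), (2,2)(W), (2,0)(W) are all W)
(2,5): L (options (1,5)(W), (0,5)(W), (2,3)(W), (2,1)(W), (2,0)(W) are all W)
(3,0): L (options (2,0)(W), (1,0)(W) are all W)
(3,1): L (options (2,1)(W), (1,1)(W) are all W)
(3,7): L (options (2,7)(W), (1,7)(W), (3,5)(W), (3,3)(W), (3,2)(W) are all W)
(4,2): L (options (3,2)(W), (2,2)(W), (4,0)(W) are all W)
(4,3): L (options (3,3)(W), (2,3)(W), (4,1)(W) are all W)
Every other cell has at least one move into one of the L cells above, so it is W.
The starting position (4,7) is W: Rosa should move to (3,7), handing over an L position.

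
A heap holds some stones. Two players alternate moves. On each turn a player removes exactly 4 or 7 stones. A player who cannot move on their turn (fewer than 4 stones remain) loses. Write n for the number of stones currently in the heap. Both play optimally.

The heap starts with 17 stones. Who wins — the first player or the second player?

Build the W/L table. Terminal = L. A non-terminal position is W if it has a move to some L; otherwise it is L.
n=0: no move → L
n=1: no move → L
n=2: no move → L
n=3: no move → L
n=4: can move to 0, which is L ⇒ W
n=5: can move to 1, which is L ⇒ W
n=6: can move to 2, which is L ⇒ W
n=7: can move to 3, which is L ⇒ W
n=8: can move to 1, which is L ⇒ W
n=9: can move to 2, which is L ⇒ W
n=10: can move to 3, which is L ⇒ W
n=11: moves to 7(W), 4(W); every one is W ⇒ L
n=12: moves to 8(W), 5(W); every one is W ⇒ L
n=13: moves to 9(W), 6(W); every one is W ⇒ L
n=14: moves to 10(W), 7(W); every one is W ⇒ L
n=15: can move to 11, which is L ⇒ W
n=16: can move to 12, which is L ⇒ W
n=17: can move to 13, which is L ⇒ W
From 17 the player to move can remove 4, leaving 13, reaching an L position.

The first player wins.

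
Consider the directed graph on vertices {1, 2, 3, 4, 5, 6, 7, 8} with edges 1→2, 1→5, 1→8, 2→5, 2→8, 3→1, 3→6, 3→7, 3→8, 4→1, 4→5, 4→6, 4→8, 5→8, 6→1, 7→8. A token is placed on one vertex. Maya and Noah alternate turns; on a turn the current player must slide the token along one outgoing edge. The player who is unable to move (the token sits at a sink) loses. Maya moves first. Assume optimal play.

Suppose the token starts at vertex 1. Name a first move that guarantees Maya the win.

Move to 8.

Classify positions by backward induction: terminal positions (no move available) are L. From any other position, the mover wins iff some move reaches an L.
Every edge goes from a vertex to one that appears earlier in the order 8, 5, 2, 1, 6, 7, 3, 4, so processing vertices in that order labels each vertex after all of its successors.
8: no outgoing edge → L
5: W (go to 8, an L position)
2: W (go to 8, an L position)
1: W (go to 8, an L position)
6: L (sole option 1(W) is W)
7: W (go to 8, an L position)
3: W (go to 6, an L position)
4: W (go to 6, an L position)
From 1, the L positions reachable in one move are: 8.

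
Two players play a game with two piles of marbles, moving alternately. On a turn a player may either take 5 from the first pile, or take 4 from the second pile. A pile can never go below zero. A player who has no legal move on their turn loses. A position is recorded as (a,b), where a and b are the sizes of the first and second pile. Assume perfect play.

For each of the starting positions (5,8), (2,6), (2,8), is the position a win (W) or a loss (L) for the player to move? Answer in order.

Work bottom-up. With no move the player to move loses. Otherwise the position is W if at least one move leads to an L position for the opponent, and L if every move leads to a W.
No move ever increases a pile, so every position that can arise here has a ≤ 5 and b ≤ 8; it is enough to label the cells with 0 ≤ a ≤ 5 and 0 ≤ b ≤ 8.
Every move lowers a or b (never raises either), so fill the grid row by row in increasing a, and left to right within a row: each cell's successors are then already labelled.
      b=0  b=1  b=2  b=3  b=4  b=5  b=6  b=7  b=8
a=0:    L    L    L    L    W    W    W    W    L
a=1:    L    L    L    L    W    W    W    W    L
a=2:    L    L    L    L    W    W    W    W    L
a=3:    L    L    L    L    W    W    W    W    L
a=4:    L    L    L    L    W    W    W    W    L
a=5:    W    W    W    W    L    L    L    L    W
Cells with no legal move (terminal, hence L): (0,0), (0,1), (0,2), (0,3), (1,0), (1,1), (1,2), (1,3), (2,0), (2,1), (2,2), (2,3), (3,0), (3,1), (3,2), (3,3), (4,0), (4,1), (4,2), (4,3).
The remaining L cells, each justified by listing all of its moves:
(0,8): the only move is to (0,4)(W), a W ⇒ L
(1,8): the only move is to (1,4)(W), a W ⇒ L
(2,8): the only move is to (2,4)(W), a W ⇒ L
(3,8): the only move is to (3,4)(W), a W ⇒ L
(4,8): the only move is to (4,4)(W), a W ⇒ L
(5,4): moves to (0,4)(W), (5,0)(W); every one is W ⇒ L
(5,5): moves to (0,5)(W), (5,1)(W); every one is W ⇒ L
(5,6): moves to (0,6)(W), (5,2)(W); every one is W ⇒ L
(5,7): moves to (0,7)(W), (5,3)(W); every one is W ⇒ L
Every other cell has at least one move into one of the L cells above, so it is W.
(5,8): the move to (0,8) reaches an L cell, so W
(2,6): the move to (2,2) reaches an L cell, so W
(2,8): one of the L cells justified above, so L

(5,8): W, (2,6): W, (2,8): L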